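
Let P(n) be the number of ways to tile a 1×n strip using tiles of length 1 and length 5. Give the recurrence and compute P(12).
Condition on the last tile: it has length 1 (leaving a 1×(n-1) strip) or length 5 (leaving a 1×(n-5) strip), so P(n) = P(n-1) + P(n-5) (order-5 linear recurrence).
For 0 ≤ i < 5 only unit tiles fit, so P(i) = 1.
Iterating the recurrence: P(5) = 2, P(6) = 3, P(7) = 4, P(8) = 5, P(9) = 6, P(10) = 8, P(11) = 11, P(12) = 15.

P(n) = P(n-1) + P(n-5), with P(i) = 1 for 0 ≤ i < 5; P(12) = 15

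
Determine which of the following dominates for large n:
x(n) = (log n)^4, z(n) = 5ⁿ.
Comparing growth rates:
Growth-rate hierarchy: log n ≺ any polynomial ≺ any exponential cⁿ (c>1) ≺ n! ≺ nⁿ.
exponential base 5 dominates polylogarithmic (log n)^4 asymptotically.

z(n) grows faster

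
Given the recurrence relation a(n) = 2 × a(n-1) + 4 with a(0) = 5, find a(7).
Computing step by step:
a(0) = 5
a(1) = 2 × 5 + 4 = 14
a(2) = 2 × 14 + 4 = 32
a(3) = 2 × 32 + 4 = 68
a(4) = 2 × 68 + 4 = 140
a(5) = 2 × 140 + 4 = 284
a(6) = 2 × 284 + 4 = 572
a(7) = 2 × 572 + 4 = 1148

1148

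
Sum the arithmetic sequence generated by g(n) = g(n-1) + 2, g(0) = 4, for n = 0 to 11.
Computing the sequence terms: 4, 6, 8, 10, 12, 14, 16, 18, 20, 22, 24, 26
Adding these values together:

180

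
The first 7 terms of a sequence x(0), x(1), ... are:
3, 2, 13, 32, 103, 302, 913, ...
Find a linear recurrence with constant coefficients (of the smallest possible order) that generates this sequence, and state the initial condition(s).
Look for the lowest-order linear relation among consecutive terms.
Observation: x(n) - 2·x(n-1) - (3)·x(n-2) = 0 holds for the shown terms, and no order-1 relation x(n) = α·x(n-1) + β fits.
Check at n=3: 2·13 + (3)·2 = 32. ✓

x(n) = 2x(n-1) + 3x(n-2), x(0) = 3, x(1) = 2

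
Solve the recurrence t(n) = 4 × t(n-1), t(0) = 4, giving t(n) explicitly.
Recurrence: t(n) = 4 × t(n-1), initial: t(0) = 4.
Each term is 4 times the previous, so this is geometric with ratio 4. After n steps: t(n) = t(0)·4ⁿ = 4·4ⁿ.

t(n) = 4·4ⁿ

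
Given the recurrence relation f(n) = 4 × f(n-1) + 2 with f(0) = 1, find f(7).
Computing step by step:
f(0) = 1
f(1) = 4 × 1 + 2 = 6
f(2) = 4 × 6 + 2 = 26
f(3) = 4 × 26 + 2 = 106
f(4) = 4 × 106 + 2 = 426
f(5) = 4 × 426 + 2 = 1706
f(6) = 4 × 1706 + 2 = 6826
f(7) = 4 × 6826 + 2 = 27306

27306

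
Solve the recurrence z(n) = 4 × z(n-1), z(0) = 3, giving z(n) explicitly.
Recurrence: z(n) = 4 × z(n-1), initial: z(0) = 3.
Each term is 4 times the previous, so this is geometric with ratio 4. After n steps: z(n) = z(0)·4ⁿ = 3·4ⁿ.

z(n) = 3·4ⁿ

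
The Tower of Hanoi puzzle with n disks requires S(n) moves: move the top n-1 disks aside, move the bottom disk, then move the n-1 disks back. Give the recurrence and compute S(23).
Moving n disks = move the top n-1 disks aside (S(n-1) moves) + move the largest disk (1 move) + move the n-1 disks back on top (S(n-1) moves), so S(n) = 2S(n-1) + 1, with S(1) = 1 (a single disk takes one move).
First terms: 1, 3, 7, 15, 31, 63, … — each is one less than a power of 2. Indeed S(n) + 1 = 2(S(n-1) + 1) with S(1) + 1 = 2, so S(n) + 1 = 2ⁿ and S(n) = 2ⁿ - 1.
Hence S(23) = 2^23 - 1 = 8388608 - 1 = 8388607.

S(n) = 2S(n-1) + 1, S(1) = 1; S(23) = 8388607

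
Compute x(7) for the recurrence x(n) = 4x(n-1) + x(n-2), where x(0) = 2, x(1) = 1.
Computing the sequence terms:
2, 1, 6, 25, 106, 449, 1902, 8057

8057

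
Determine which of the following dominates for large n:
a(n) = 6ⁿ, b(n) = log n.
Comparing growth rates:
Growth-rate hierarchy: log n ≺ any polynomial ≺ any exponential cⁿ (c>1) ≺ n! ≺ nⁿ.
exponential base 6 dominates logarithmic asymptotically.

a(n) grows faster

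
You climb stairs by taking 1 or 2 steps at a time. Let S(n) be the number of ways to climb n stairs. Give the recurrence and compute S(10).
Condition on the size of the last step (1 to 2): before it there were n-1, …, n-2 stairs climbed, and these cases are disjoint, so S(n) = S(n-1) + S(n-2) (Fibonacci-type sequence).
Initial conditions by direct count (compositions of i into parts ≤ 2): S(1) = 1; S(2) = 2.
Iterating the recurrence: S(3) = 3, S(4) = 5, S(5) = 8, S(6) = 13, S(7) = 21, S(8) = 34, S(9) = 55, S(10) = 89.

S(n) = S(n-1) + S(n-2), S(1) = 1, S(2) = 2; S(10) = 89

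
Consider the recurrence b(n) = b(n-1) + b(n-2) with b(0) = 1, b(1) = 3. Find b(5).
Computing the sequence terms:
1, 3, 4, 7, 11, 18

18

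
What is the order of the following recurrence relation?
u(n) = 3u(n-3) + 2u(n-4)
The order is the largest lag k for which u(n-k) appears. Here the deepest term is u(n-4), so the order is 4.

Order 4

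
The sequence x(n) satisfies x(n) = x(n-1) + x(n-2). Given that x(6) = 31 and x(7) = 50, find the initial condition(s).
Work backwards using x(k) = x(k+2) - x(k+1):
x(5) = x(7) - x(6) = 50 - 31 = 19
x(4) = x(6) - x(5) = 31 - 19 = 12
x(3) = x(5) - x(4) = 19 - 12 = 7
x(2) = x(4) - x(3) = 12 - 7 = 5
x(1) = x(3) - x(2) = 7 - 5 = 2
x(0) = x(2) - x(1) = 5 - 2 = 3

x(0) = 3, x(1) = 2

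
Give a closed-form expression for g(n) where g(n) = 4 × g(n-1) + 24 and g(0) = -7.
Recurrence: g(n) = 4 × g(n-1) + 24, initial: g(0) = -7.
Try g(n) = A·4ⁿ + C. Substituting: A·4ⁿ + C = 4(A·4ⁿ⁻¹ + C) + 24 = A·4ⁿ + 4C + 24, so C = 4C + 24, giving C = -8. Then g(0) = A - 8 = -7 gives A = 1.

g(n) = 4ⁿ - 8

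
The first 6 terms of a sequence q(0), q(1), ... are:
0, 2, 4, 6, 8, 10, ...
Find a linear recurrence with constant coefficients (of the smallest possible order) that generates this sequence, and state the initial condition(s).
Look for the lowest-order linear relation among consecutive terms.
Observation: consecutive differences are constant (= 2).
Check at n=2: 1·2 + 2 = 4. ✓

q(n) = q(n-1) + 2, q(0) = 0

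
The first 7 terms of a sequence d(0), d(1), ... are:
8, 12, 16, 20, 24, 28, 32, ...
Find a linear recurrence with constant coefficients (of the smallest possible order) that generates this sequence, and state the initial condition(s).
Look for the lowest-order linear relation among consecutive terms.
Observation: consecutive differences are constant (= 4).
Check at n=2: 1·12 + 4 = 16. ✓

d(n) = d(n-1) + 4, d(0) = 8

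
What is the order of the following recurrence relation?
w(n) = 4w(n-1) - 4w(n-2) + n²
The order is the largest lag k for which w(n-k) appears. Here the deepest term is w(n-2) (the n² term is non-homogeneous and does not affect the order), so the order is 2.

Order 2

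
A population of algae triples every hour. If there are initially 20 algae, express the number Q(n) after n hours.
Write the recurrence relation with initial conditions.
Each hour multiplies the count by 3, so the count after n hours depends only on the count after n-1 hours: Q(n) = 3 × Q(n-1). The starting count gives Q(0) = 20.
Unrolling n times gives the closed form Q(n) = 20 × 3ⁿ.

Q(n) = 3 × Q(n-1), Q(0) = 20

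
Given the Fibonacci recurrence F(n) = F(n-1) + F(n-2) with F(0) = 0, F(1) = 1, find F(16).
Computing the sequence terms:
0, 1, 1, 2, 3, 5, 8, 13, 21, 34, 55, 89, 144, 233, 377, 610, 987

987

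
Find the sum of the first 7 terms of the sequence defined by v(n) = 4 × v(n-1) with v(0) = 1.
Computing the sequence terms: 1, 4, 16, 64, 256, 1024, 4096
Adding these values together:

5461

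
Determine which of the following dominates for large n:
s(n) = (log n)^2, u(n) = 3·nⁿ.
Comparing growth rates:
Growth-rate hierarchy: log n ≺ any polynomial ≺ any exponential cⁿ (c>1) ≺ n! ≺ nⁿ.
super-exponential nⁿ dominates polylogarithmic (log n)^2 asymptotically.

u(n) grows faster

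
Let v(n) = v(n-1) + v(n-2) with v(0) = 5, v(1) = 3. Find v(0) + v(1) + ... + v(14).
Computing the sequence terms: 5, 3, 8, 11, 19, 30, 49, 79, 128, 207, 335, 542, 877, 1419, 2296
Adding these values together:

6008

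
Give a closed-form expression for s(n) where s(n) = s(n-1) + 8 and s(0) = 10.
Recurrence: s(n) = s(n-1) + 8, initial: s(0) = 10.
Each step adds 8, so s(n) = s(0) + 8n = 8n + 10.

s(n) = 8n + 10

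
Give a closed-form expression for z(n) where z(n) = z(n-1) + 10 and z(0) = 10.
Recurrence: z(n) = z(n-1) + 10, initial: z(0) = 10.
Each step adds 10, so z(n) = z(0) + 10n = 10n + 10.

z(n) = 10n + 10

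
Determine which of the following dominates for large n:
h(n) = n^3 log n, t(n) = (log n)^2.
Comparing growth rates:
Growth-rate hierarchy: log n ≺ any polynomial ≺ any exponential cⁿ (c>1) ≺ n! ≺ nⁿ.
polynomial degree 3 (with log factor) dominates polylogarithmic (log n)^2 asymptotically.

h(n) grows faster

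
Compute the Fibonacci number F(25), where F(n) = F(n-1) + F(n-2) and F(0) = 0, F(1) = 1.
Computing the sequence terms:
0, 1, 1, 2, 3, 5, 8, 13, 21, 34, 55, 89, 144, 233, 377, 610, 987, 1597, 2584, 4181, 6765, 10946, 17711, 28657, 46368, 75025

75025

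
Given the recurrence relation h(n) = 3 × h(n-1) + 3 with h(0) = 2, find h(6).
Computing step by step:
h(0) = 2
h(1) = 3 × 2 + 3 = 9
h(2) = 3 × 9 + 3 = 30
h(3) = 3 × 30 + 3 = 93
h(4) = 3 × 93 + 3 = 282
h(5) = 3 × 282 + 3 = 849
h(6) = 3 × 849 + 3 = 2550

2550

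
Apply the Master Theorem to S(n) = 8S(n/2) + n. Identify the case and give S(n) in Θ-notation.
Master Theorem template: S(n) = a·S(n/b) + f(n).
Here: a=8, b=2, f(n)=n
Compute log_b(a) = log_2(8) = 3.
f(n) = n = O(n^(3-ε)) with ε = 2. Case 1: S(n) = Θ(n^log_b(a)) = Θ(n^3).

Case 1: S(n) = Θ(n^3)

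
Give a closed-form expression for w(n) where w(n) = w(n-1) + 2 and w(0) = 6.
Recurrence: w(n) = w(n-1) + 2, initial: w(0) = 6.
Each step adds 2, so w(n) = w(0) + 2n = 2n + 6.

w(n) = 2n + 6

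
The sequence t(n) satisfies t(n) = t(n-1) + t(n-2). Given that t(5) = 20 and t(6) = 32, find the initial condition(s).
Work backwards using t(k) = t(k+2) - t(k+1):
t(4) = t(6) - t(5) = 32 - 20 = 12
t(3) = t(5) - t(4) = 20 - 12 = 8
t(2) = t(4) - t(3) = 12 - 8 = 4
t(1) = t(3) - t(2) = 8 - 4 = 4
t(0) = t(2) - t(1) = 4 - 4 = 0

t(0) = 0, t(1) = 4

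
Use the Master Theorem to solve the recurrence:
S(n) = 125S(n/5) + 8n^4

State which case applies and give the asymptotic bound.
Master Theorem template: S(n) = a·S(n/b) + f(n).
Here: a=125, b=5, f(n)=8n^4
Compute log_b(a) = log_5(125) = 3.
f(n) = 8n^4 = Ω(n^(3+ε)) with ε = 1, and the regularity condition holds (a·f(n/b) = (a/b^4)·f(n) with a/b^4 = 5^-1 < 1). Case 3: S(n) = Θ(f(n)) = Θ(n^4).

Case 3: S(n) = Θ(n^4)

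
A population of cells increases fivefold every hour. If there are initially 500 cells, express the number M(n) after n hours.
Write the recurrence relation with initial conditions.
Each hour multiplies the count by 5, so the count after n hours depends only on the count after n-1 hours: M(n) = 5 × M(n-1). The starting count gives M(0) = 500.
Unrolling n times gives the closed form M(n) = 500 × 5ⁿ.

M(n) = 5 × M(n-1), M(0) = 500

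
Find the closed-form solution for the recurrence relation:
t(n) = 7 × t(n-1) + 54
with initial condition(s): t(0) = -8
Recurrence: t(n) = 7 × t(n-1) + 54, initial: t(0) = -8.
Try t(n) = A·7ⁿ + C. Substituting: A·7ⁿ + C = 7(A·7ⁿ⁻¹ + C) + 54 = A·7ⁿ + 7C + 54, so C = 7C + 54, giving C = -9. Then t(0) = A - 9 = -8 gives A = 1.

t(n) = 7ⁿ - 9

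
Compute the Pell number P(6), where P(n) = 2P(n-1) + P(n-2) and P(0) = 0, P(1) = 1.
Computing the sequence terms:
0, 1, 2, 5, 12, 29, 70

70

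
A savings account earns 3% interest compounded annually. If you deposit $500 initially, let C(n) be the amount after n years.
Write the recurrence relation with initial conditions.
Each year the balance grows by 3%, i.e. is multiplied by 1 + 3/100 = 1.03, so C(n) = 1.03 × C(n-1). The initial deposit gives C(0) = 500.
Unrolling gives the closed form C(n) = 500 × (1.03)ⁿ.

C(n) = 1.03 × C(n-1), C(0) = 500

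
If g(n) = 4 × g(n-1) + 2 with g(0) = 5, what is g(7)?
Computing step by step:
g(0) = 5
g(1) = 4 × 5 + 2 = 22
g(2) = 4 × 22 + 2 = 90
g(3) = 4 × 90 + 2 = 362
g(4) = 4 × 362 + 2 = 1450
g(5) = 4 × 1450 + 2 = 5802
g(6) = 4 × 5802 + 2 = 23210
g(7) = 4 × 23210 + 2 = 92842

92842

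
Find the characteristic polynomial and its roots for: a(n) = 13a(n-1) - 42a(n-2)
Substitute a(n) = rⁿ and divide through by rⁿ⁻²: r² - 13r + 42 = 0
Factor: (r - 6)(r - 7) = 0, so r = 6, 7.
General solution: a(n) = A·6ⁿ + B·7ⁿ

Characteristic: r² - 13r + 42 = 0, Roots: r = 6, 7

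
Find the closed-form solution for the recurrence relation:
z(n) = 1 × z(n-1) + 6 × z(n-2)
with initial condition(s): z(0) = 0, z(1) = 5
Recurrence: z(n) = 1 × z(n-1) + 6 × z(n-2), initial: z(0) = 0, z(1) = 5.
Characteristic equation: r² - 1r - 6 = 0, which factors as (r - 3)(r + 2) = 0, so r = 3, -2. General solution z(n) = A·3ⁿ + B·(-2)ⁿ. From z(0) = 0: A + B = 0. From z(1) = 5: 3A - 2B = 5. Solving gives A = 1, B = -1.

z(n) = 3ⁿ - (-2)ⁿ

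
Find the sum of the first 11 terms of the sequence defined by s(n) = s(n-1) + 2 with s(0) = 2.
Computing the sequence terms: 2, 4, 6, 8, 10, 12, 14, 16, 18, 20, 22
Adding these values together:

132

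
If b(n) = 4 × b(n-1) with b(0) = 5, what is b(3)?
Computing step by step:
b(0) = 5
b(1) = 4 × 5 = 20
b(2) = 4 × 20 = 80
b(3) = 4 × 80 = 320

320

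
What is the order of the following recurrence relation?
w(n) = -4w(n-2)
The order is the largest lag k for which w(n-k) appears. Here the deepest term is w(n-2), so the order is 2.

Order 2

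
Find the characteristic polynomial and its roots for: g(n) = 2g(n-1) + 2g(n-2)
Substitute g(n) = rⁿ and divide through by rⁿ⁻²: r² - 2r - 2 = 0
Discriminant: 2² + 4·2 = 12, not a perfect square, so by the quadratic formula r = (2 ± √12)/2.
General solution: g(n) = A·r₁ⁿ + B·r₂ⁿ where r₁,r₂ = (2 ± √12)/2

Characteristic: r² - 2r - 2 = 0, Roots: r = (2 ± √12)/2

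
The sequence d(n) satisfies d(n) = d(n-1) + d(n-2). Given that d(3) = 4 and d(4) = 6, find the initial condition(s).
Work backwards using d(k) = d(k+2) - d(k+1):
d(2) = d(4) - d(3) = 6 - 4 = 2
d(1) = d(3) - d(2) = 4 - 2 = 2
d(0) = d(2) - d(1) = 2 - 2 = 0

d(0) = 0, d(1) = 2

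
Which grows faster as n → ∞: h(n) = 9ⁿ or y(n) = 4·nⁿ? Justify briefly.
Comparing growth rates:
Growth-rate hierarchy: log n ≺ any polynomial ≺ any exponential cⁿ (c>1) ≺ n! ≺ nⁿ.
super-exponential nⁿ dominates exponential base 9 asymptotically.

y(n) grows faster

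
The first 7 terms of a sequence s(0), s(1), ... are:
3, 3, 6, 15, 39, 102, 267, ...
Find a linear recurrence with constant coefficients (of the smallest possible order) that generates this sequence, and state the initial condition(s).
Look for the lowest-order linear relation among consecutive terms.
Observation: s(n) - 3·s(n-1) - (-1)·s(n-2) = 0 holds for the shown terms, and no order-1 relation s(n) = α·s(n-1) + β fits.
Check at n=3: 3·6 + (-1)·3 = 15. ✓

s(n) = 3s(n-1) - s(n-2), s(0) = 3, s(1) = 3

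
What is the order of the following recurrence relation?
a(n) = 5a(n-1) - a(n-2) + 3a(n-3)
The order is the largest lag k for which a(n-k) appears. Here the deepest term is a(n-3), so the order is 3.

Order 3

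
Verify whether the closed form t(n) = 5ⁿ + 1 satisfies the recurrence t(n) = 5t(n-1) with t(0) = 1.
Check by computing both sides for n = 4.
From the recurrence with t(0) = 1:
  t(0) = 1, t(1) = 5, t(2) = 25, t(3) = 125, t(4) = 625
  so the recurrence gives t(4) = 625.
From the proposed closed form t(n) = 5ⁿ + 1:
  t(4) = 626.
The recurrence gives 625 but the closed form gives 626, so the closed form does not satisfy the recurrence.

No, the closed form is incorrect.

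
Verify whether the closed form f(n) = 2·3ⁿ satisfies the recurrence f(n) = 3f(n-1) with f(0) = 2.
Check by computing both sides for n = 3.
From the recurrence with f(0) = 2:
  f(0) = 2, f(1) = 6, f(2) = 18, f(3) = 54
  so the recurrence gives f(3) = 54.
From the proposed closed form f(n) = 2·3ⁿ:
  f(3) = 54.
Both sides give 54 at n = 3, and the initial condition(s) match, so the closed form is consistent.

Yes, the closed form is correct.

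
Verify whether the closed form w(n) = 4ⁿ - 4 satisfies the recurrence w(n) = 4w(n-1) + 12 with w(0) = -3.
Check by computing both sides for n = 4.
From the recurrence with w(0) = -3:
  w(0) = -3, w(1) = 0, w(2) = 12, w(3) = 60, w(4) = 252
  so the recurrence gives w(4) = 252.
From the proposed closed form w(n) = 4ⁿ - 4:
  w(4) = 252.
Both sides give 252 at n = 4, and the initial condition(s) match, so the closed form is consistent.

Yes, the closed form is correct.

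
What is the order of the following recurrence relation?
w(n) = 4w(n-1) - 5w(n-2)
The order is the largest lag k for which w(n-k) appears. Here the deepest term is w(n-2), so the order is 2.

Order 2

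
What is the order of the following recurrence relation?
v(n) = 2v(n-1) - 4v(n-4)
The order is the largest lag k for which v(n-k) appears. Here the deepest term is v(n-4), so the order is 4.

Order 4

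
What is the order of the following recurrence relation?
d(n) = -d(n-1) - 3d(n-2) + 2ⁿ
The order is the largest lag k for which d(n-k) appears. Here the deepest term is d(n-2) (the 2ⁿ term is non-homogeneous and does not affect the order), so the order is 2.

Order 2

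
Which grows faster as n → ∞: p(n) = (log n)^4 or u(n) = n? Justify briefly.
Comparing growth rates:
Growth-rate hierarchy: log n ≺ any polynomial ≺ any exponential cⁿ (c>1) ≺ n! ≺ nⁿ.
polynomial degree 1 dominates polylogarithmic (log n)^4 asymptotically.

u(n) grows faster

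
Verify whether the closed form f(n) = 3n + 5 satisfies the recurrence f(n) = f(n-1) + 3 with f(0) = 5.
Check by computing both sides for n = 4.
From the recurrence with f(0) = 5:
  f(0) = 5, f(1) = 8, f(2) = 11, f(3) = 14, f(4) = 17
  so the recurrence gives f(4) = 17.
From the proposed closed form f(n) = 3n + 5:
  f(4) = 17.
Both sides give 17 at n = 4, and the initial condition(s) match, so the closed form is consistent.

Yes, the closed form is correct.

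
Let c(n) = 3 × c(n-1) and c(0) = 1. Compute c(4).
Computing step by step:
c(0) = 1
c(1) = 3 × 1 = 3
c(2) = 3 × 3 = 9
c(3) = 3 × 9 = 27
c(4) = 3 × 27 = 81

81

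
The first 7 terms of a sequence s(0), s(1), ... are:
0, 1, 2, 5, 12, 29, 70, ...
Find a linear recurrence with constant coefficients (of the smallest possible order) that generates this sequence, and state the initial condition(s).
Look for the lowest-order linear relation among consecutive terms.
Observation: s(n) - 2·s(n-1) - (1)·s(n-2) = 0 holds for the shown terms, and no order-1 relation s(n) = α·s(n-1) + β fits.
Check at n=3: 2·2 + (1)·1 = 5. ✓

s(n) = 2s(n-1) + s(n-2), s(0) = 0, s(1) = 1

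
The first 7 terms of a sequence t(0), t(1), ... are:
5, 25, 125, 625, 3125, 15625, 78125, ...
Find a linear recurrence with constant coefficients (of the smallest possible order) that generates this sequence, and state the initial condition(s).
Look for the lowest-order linear relation among consecutive terms.
Observation: each term is 5× the previous.
Check at n=2: 5·25 = 125. ✓

t(n) = 5 × t(n-1), t(0) = 5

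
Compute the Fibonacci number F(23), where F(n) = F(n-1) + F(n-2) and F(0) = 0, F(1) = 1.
Computing the sequence terms:
0, 1, 1, 2, 3, 5, 8, 13, 21, 34, 55, 89, 144, 233, 377, 610, 987, 1597, 2584, 4181, 6765, 10946, 17711, 28657

28657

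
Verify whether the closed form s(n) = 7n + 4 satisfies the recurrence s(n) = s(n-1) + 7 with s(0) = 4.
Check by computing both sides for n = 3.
From the recurrence with s(0) = 4:
  s(0) = 4, s(1) = 11, s(2) = 18, s(3) = 25
  so the recurrence gives s(3) = 25.
From the proposed closed form s(n) = 7n + 4:
  s(3) = 25.
Both sides give 25 at n = 3, and the initial condition(s) match, so the closed form is consistent.

Yes, the closed form is correct.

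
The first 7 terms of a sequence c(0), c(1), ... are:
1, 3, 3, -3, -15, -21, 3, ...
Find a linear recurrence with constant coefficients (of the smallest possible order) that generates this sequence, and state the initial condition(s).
Look for the lowest-order linear relation among consecutive terms.
Observation: c(n) - 2·c(n-1) - (-3)·c(n-2) = 0 holds for the shown terms, and no order-1 relation c(n) = α·c(n-1) + β fits.
Check at n=3: 2·3 + (-3)·3 = -3. ✓

c(n) = 2c(n-1) - 3c(n-2), c(0) = 1, c(1) = 3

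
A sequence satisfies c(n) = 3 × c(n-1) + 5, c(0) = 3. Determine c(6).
Computing step by step:
c(0) = 3
c(1) = 3 × 3 + 5 = 14
c(2) = 3 × 14 + 5 = 47
c(3) = 3 × 47 + 5 = 146
c(4) = 3 × 146 + 5 = 443
c(5) = 3 × 443 + 5 = 1334
c(6) = 3 × 1334 + 5 = 4007

4007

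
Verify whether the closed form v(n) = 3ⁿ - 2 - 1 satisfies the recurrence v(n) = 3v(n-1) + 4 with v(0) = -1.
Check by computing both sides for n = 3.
From the recurrence with v(0) = -1:
  v(0) = -1, v(1) = 1, v(2) = 7, v(3) = 25
  so the recurrence gives v(3) = 25.
From the proposed closed form v(n) = 3ⁿ - 2 - 1:
  v(3) = 24.
The recurrence gives 25 but the closed form gives 24, so the closed form does not satisfy the recurrence.

No, the closed form is incorrect.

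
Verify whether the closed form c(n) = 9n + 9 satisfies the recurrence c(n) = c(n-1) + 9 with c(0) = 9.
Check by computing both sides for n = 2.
From the recurrence with c(0) = 9:
  c(0) = 9, c(1) = 18, c(2) = 27
  so the recurrence gives c(2) = 27.
From the proposed closed form c(n) = 9n + 9:
  c(2) = 27.
Both sides give 27 at n = 2, and the initial condition(s) match, so the closed form is consistent.

Yes, the closed form is correct.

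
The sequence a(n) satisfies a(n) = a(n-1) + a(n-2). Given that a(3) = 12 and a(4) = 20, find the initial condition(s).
Work backwards using a(k) = a(k+2) - a(k+1):
a(2) = a(4) - a(3) = 20 - 12 = 8
a(1) = a(3) - a(2) = 12 - 8 = 4
a(0) = a(2) - a(1) = 8 - 4 = 4

a(0) = 4, a(1) = 4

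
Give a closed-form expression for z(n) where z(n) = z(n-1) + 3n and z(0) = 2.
Recurrence: z(n) = z(n-1) + 3n, initial: z(0) = 2.
Telescoping: z(n) = z(0) + 3·Σᵢ₌₁ⁿ i = 2 + 3·n(n+1)/2.

z(n) = 3·n(n+1)/2 + 2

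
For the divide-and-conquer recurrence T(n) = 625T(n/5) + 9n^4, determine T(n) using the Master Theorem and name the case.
Master Theorem template: T(n) = a·T(n/b) + f(n).
Here: a=625, b=5, f(n)=9n^4
Compute log_b(a) = log_5(625) = 4.
f(n) = 9n^4 = Θ(n^4). Case 2: T(n) = Θ(n^4 log n).

Case 2: T(n) = Θ(n^4 log n)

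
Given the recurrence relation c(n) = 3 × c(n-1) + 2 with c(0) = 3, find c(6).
Computing step by step:
c(0) = 3
c(1) = 3 × 3 + 2 = 11
c(2) = 3 × 11 + 2 = 35
c(3) = 3 × 35 + 2 = 107
c(4) = 3 × 107 + 2 = 323
c(5) = 3 × 323 + 2 = 971
c(6) = 3 × 971 + 2 = 2915

2915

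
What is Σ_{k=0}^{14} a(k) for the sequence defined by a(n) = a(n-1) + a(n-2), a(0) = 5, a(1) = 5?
Computing the sequence terms: 5, 5, 10, 15, 25, 40, 65, 105, 170, 275, 445, 720, 1165, 1885, 3050
Adding these values together:

7980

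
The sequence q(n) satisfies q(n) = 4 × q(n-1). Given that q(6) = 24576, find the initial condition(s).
In general q(n) = 4ⁿ · q(0). At n = 6: q(0) = q(6) / 4^6 = 24576 / 4096 = 6.

q(0) = 6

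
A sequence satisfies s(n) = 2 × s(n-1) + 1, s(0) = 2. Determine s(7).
Computing step by step:
s(0) = 2
s(1) = 2 × 2 + 1 = 5
s(2) = 2 × 5 + 1 = 11
s(3) = 2 × 11 + 1 = 23
s(4) = 2 × 23 + 1 = 47
s(5) = 2 × 47 + 1 = 95
s(6) = 2 × 95 + 1 = 191
s(7) = 2 × 191 + 1 = 383

383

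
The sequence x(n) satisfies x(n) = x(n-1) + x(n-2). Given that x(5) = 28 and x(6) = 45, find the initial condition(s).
Work backwards using x(k) = x(k+2) - x(k+1):
x(4) = x(6) - x(5) = 45 - 28 = 17
x(3) = x(5) - x(4) = 28 - 17 = 11
x(2) = x(4) - x(3) = 17 - 11 = 6
x(1) = x(3) - x(2) = 11 - 6 = 5
x(0) = x(2) - x(1) = 6 - 5 = 1

x(0) = 1, x(1) = 5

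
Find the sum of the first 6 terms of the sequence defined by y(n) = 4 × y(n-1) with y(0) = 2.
Computing the sequence terms: 2, 8, 32, 128, 512, 2048
Adding these values together:

2730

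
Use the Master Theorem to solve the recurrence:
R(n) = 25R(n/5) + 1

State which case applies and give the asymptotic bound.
Master Theorem template: R(n) = a·R(n/b) + f(n).
Here: a=25, b=5, f(n)=1
Compute log_b(a) = log_5(25) = 2.
f(n) = 1 = O(n^(2-ε)) with ε = 2. Case 1: R(n) = Θ(n^log_b(a)) = Θ(n^2).

Case 1: R(n) = Θ(n^2)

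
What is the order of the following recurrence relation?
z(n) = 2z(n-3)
The order is the largest lag k for which z(n-k) appears. Here the deepest term is z(n-3), so the order is 3.

Order 3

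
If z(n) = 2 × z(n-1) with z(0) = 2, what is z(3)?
Computing step by step:
z(0) = 2
z(1) = 2 × 2 = 4
z(2) = 2 × 4 = 8
z(3) = 2 × 8 = 16

16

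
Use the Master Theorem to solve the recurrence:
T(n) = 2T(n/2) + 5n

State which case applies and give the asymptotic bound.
Master Theorem template: T(n) = a·T(n/b) + f(n).
Here: a=2, b=2, f(n)=5n
Compute log_b(a) = log_2(2) = 1.
f(n) = 5n = Θ(n). Case 2: T(n) = Θ(n log n).

Case 2: T(n) = Θ(n log n)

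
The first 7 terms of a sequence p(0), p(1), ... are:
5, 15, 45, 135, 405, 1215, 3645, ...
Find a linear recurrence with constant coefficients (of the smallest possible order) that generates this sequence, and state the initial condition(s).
Look for the lowest-order linear relation among consecutive terms.
Observation: each term is 3× the previous.
Check at n=2: 3·15 = 45. ✓

p(n) = 3 × p(n-1), p(0) = 5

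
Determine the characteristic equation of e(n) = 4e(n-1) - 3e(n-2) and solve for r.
Substitute e(n) = rⁿ and divide through by rⁿ⁻²: r² - 4r + 3 = 0
Factor: (r - 1)(r - 3) = 0, so r = 1, 3.
General solution: e(n) = A·1ⁿ + B·3ⁿ

Characteristic: r² - 4r + 3 = 0, Roots: r = 1, 3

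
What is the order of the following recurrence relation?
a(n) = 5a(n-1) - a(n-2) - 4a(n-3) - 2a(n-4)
The order is the largest lag k for which a(n-k) appears. Here the deepest term is a(n-4), so the order is 4.

Order 4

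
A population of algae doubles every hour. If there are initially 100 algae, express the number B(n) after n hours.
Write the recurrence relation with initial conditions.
Each hour multiplies the count by 2, so the count after n hours depends only on the count after n-1 hours: B(n) = 2 × B(n-1). The starting count gives B(0) = 100.
Unrolling n times gives the closed form B(n) = 100 × 2ⁿ.

B(n) = 2 × B(n-1), B(0) = 100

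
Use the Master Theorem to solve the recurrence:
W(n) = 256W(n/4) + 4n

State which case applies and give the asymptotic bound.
Master Theorem template: W(n) = a·W(n/b) + f(n).
Here: a=256, b=4, f(n)=4n
Compute log_b(a) = log_4(256) = 4.
f(n) = 4n = O(n^(4-ε)) with ε = 3. Case 1: W(n) = Θ(n^log_b(a)) = Θ(n^4).

Case 1: W(n) = Θ(n^4)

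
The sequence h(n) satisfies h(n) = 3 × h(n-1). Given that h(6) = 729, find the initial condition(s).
In general h(n) = 3ⁿ · h(0). At n = 6: h(0) = h(6) / 3^6 = 729 / 729 = 1.

h(0) = 1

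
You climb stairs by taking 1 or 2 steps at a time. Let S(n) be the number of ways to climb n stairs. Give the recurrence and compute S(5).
Condition on the size of the last step (1 to 2): before it there were n-1, …, n-2 stairs climbed, and these cases are disjoint, so S(n) = S(n-1) + S(n-2) (Fibonacci-type sequence).
Initial conditions by direct count (compositions of i into parts ≤ 2): S(1) = 1; S(2) = 2.
Iterating the recurrence: S(3) = 3, S(4) = 5, S(5) = 8.

S(n) = S(n-1) + S(n-2), S(1) = 1, S(2) = 2; S(5) = 8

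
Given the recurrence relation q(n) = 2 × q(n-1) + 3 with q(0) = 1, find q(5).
Computing step by step:
q(0) = 1
q(1) = 2 × 1 + 3 = 5
q(2) = 2 × 5 + 3 = 13
q(3) = 2 × 13 + 3 = 29
q(4) = 2 × 29 + 3 = 61
q(5) = 2 × 61 + 3 = 125

125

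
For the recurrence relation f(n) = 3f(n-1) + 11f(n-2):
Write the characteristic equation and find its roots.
Substitute f(n) = rⁿ and divide through by rⁿ⁻²: r² - 3r - 11 = 0
Discriminant: 3² + 4·11 = 53, not a perfect square, so by the quadratic formula r = (3 ± √53)/2.
General solution: f(n) = A·r₁ⁿ + B·r₂ⁿ where r₁,r₂ = (3 ± √53)/2

Characteristic: r² - 3r - 11 = 0, Roots: r = (3 ± √53)/2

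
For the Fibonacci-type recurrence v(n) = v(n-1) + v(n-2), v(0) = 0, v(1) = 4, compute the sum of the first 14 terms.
Computing the sequence terms: 0, 4, 4, 8, 12, 20, 32, 52, 84, 136, 220, 356, 576, 932
Adding these values together:

2436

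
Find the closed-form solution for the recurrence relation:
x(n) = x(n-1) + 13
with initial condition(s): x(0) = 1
Recurrence: x(n) = x(n-1) + 13, initial: x(0) = 1.
Each step adds 13, so x(n) = x(0) + 13n = 13n + 1.

x(n) = 13n + 1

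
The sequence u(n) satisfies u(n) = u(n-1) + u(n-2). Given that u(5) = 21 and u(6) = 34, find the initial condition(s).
Work backwards using u(k) = u(k+2) - u(k+1):
u(4) = u(6) - u(5) = 34 - 21 = 13
u(3) = u(5) - u(4) = 21 - 13 = 8
u(2) = u(4) - u(3) = 13 - 8 = 5
u(1) = u(3) - u(2) = 8 - 5 = 3
u(0) = u(2) - u(1) = 5 - 3 = 2

u(0) = 2, u(1) = 3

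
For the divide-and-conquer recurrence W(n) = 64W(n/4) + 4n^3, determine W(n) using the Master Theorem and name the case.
Master Theorem template: W(n) = a·W(n/b) + f(n).
Here: a=64, b=4, f(n)=4n^3
Compute log_b(a) = log_4(64) = 3.
f(n) = 4n^3 = Θ(n^3). Case 2: W(n) = Θ(n^3 log n).

Case 2: W(n) = Θ(n^3 log n)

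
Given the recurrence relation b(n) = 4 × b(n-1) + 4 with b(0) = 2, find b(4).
Computing step by step:
b(0) = 2
b(1) = 4 × 2 + 4 = 12
b(2) = 4 × 12 + 4 = 52
b(3) = 4 × 52 + 4 = 212
b(4) = 4 × 212 + 4 = 852

852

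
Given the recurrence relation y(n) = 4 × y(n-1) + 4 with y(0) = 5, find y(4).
Computing step by step:
y(0) = 5
y(1) = 4 × 5 + 4 = 24
y(2) = 4 × 24 + 4 = 100
y(3) = 4 × 100 + 4 = 404
y(4) = 4 × 404 + 4 = 1620

1620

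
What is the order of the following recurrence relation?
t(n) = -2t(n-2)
The order is the largest lag k for which t(n-k) appears. Here the deepest term is t(n-2), so the order is 2.

Order 2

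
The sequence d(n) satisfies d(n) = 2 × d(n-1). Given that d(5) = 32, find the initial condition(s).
In general d(n) = 2ⁿ · d(0). At n = 5: d(0) = d(5) / 2^5 = 32 / 32 = 1.

d(0) = 1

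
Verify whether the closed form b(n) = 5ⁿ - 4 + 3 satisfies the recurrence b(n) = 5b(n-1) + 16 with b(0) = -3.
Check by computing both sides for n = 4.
From the recurrence with b(0) = -3:
  b(0) = -3, b(1) = 1, b(2) = 21, b(3) = 121, b(4) = 621
  so the recurrence gives b(4) = 621.
From the proposed closed form b(n) = 5ⁿ - 4 + 3:
  b(4) = 624.
The recurrence gives 621 but the closed form gives 624, so the closed form does not satisfy the recurrence.

No, the closed form is incorrect.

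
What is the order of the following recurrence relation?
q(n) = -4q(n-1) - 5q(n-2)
The order is the largest lag k for which q(n-k) appears. Here the deepest term is q(n-2), so the order is 2.

Order 2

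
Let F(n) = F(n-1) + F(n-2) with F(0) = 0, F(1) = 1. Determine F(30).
Computing the sequence terms:
0, 1, 1, 2, 3, 5, 8, 13, 21, 34, 55, 89, 144, 233, 377, 610, 987, 1597, 2584, 4181, 6765, 10946, 17711, 28657, 46368, 75025, 121393, 196418, 317811, 514229, 832040

832040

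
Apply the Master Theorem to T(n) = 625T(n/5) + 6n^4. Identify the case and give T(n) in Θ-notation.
Master Theorem template: T(n) = a·T(n/b) + f(n).
Here: a=625, b=5, f(n)=6n^4
Compute log_b(a) = log_5(625) = 4.
f(n) = 6n^4 = Θ(n^4). Case 2: T(n) = Θ(n^4 log n).

Case 2: T(n) = Θ(n^4 log n)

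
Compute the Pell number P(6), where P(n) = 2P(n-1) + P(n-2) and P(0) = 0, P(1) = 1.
Computing the sequence terms:
0, 1, 2, 5, 12, 29, 70

70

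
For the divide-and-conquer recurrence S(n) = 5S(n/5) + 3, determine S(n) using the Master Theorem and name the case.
Master Theorem template: S(n) = a·S(n/b) + f(n).
Here: a=5, b=5, f(n)=3
Compute log_b(a) = log_5(5) = 1.
f(n) = 3 = O(n^(1-ε)) with ε = 1. Case 1: S(n) = Θ(n^log_b(a)) = Θ(n).

Case 1: S(n) = Θ(n)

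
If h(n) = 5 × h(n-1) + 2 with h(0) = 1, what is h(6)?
Computing step by step:
h(0) = 1
h(1) = 5 × 1 + 2 = 7
h(2) = 5 × 7 + 2 = 37
h(3) = 5 × 37 + 2 = 187
h(4) = 5 × 187 + 2 = 937
h(5) = 5 × 937 + 2 = 4687
h(6) = 5 × 4687 + 2 = 23437

23437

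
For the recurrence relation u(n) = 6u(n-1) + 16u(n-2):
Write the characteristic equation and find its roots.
Substitute u(n) = rⁿ and divide through by rⁿ⁻²: r² - 6r - 16 = 0
Factor: (r + 2)(r - 8) = 0, so r = -2, 8.
General solution: u(n) = A·(-2)ⁿ + B·8ⁿ

Characteristic: r² - 6r - 16 = 0, Roots: r = -2, 8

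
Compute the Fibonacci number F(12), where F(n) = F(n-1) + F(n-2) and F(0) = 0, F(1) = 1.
Computing the sequence terms:
0, 1, 1, 2, 3, 5, 8, 13, 21, 34, 55, 89, 144

144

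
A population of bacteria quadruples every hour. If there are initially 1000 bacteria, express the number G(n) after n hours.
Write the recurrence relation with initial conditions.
Each hour multiplies the count by 4, so the count after n hours depends only on the count after n-1 hours: G(n) = 4 × G(n-1). The starting count gives G(0) = 1000.
Unrolling n times gives the closed form G(n) = 1000 × 4ⁿ.

G(n) = 4 × G(n-1), G(0) = 1000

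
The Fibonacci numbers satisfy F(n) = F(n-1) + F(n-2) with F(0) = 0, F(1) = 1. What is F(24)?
Computing the sequence terms:
0, 1, 1, 2, 3, 5, 8, 13, 21, 34, 55, 89, 144, 233, 377, 610, 987, 1597, 2584, 4181, 6765, 10946, 17711, 28657, 46368

46368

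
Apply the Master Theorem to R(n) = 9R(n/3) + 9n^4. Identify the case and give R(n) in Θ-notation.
Master Theorem template: R(n) = a·R(n/b) + f(n).
Here: a=9, b=3, f(n)=9n^4
Compute log_b(a) = log_3(9) = 2.
f(n) = 9n^4 = Ω(n^(2+ε)) with ε = 2, and the regularity condition holds (a·f(n/b) = (a/b^4)·f(n) with a/b^4 = 3^-2 < 1). Case 3: R(n) = Θ(f(n)) = Θ(n^4).

Case 3: R(n) = Θ(n^4)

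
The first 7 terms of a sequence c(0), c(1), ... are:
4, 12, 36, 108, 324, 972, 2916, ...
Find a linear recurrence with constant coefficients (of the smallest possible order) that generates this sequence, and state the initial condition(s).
Look for the lowest-order linear relation among consecutive terms.
Observation: each term is 3× the previous.
Check at n=2: 3·12 = 36. ✓

c(n) = 3 × c(n-1), c(0) = 4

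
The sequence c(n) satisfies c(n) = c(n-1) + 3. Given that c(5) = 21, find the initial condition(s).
c(5) = c(0) + 5·3, so c(0) = 21 - 15 = 6.

c(0) = 6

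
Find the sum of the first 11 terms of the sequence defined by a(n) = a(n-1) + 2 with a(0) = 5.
Computing the sequence terms: 5, 7, 9, 11, 13, 15, 17, 19, 21, 23, 25
Adding these values together:

165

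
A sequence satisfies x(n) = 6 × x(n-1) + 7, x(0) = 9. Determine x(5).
Computing step by step:
x(0) = 9
x(1) = 6 × 9 + 7 = 61
x(2) = 6 × 61 + 7 = 373
x(3) = 6 × 373 + 7 = 2245
x(4) = 6 × 2245 + 7 = 13477
x(5) = 6 × 13477 + 7 = 80869

80869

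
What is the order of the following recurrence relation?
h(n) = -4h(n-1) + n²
The order is the largest lag k for which h(n-k) appears. Here the deepest term is h(n-1) (the n² term is non-homogeneous and does not affect the order), so the order is 1.

Order 1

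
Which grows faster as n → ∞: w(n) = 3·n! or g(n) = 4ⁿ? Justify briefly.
Comparing growth rates:
Growth-rate hierarchy: log n ≺ any polynomial ≺ any exponential cⁿ (c>1) ≺ n! ≺ nⁿ.
factorial dominates exponential base 4 asymptotically.

w(n) grows faster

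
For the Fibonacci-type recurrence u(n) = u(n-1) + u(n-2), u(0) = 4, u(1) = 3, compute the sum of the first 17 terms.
Computing the sequence terms: 4, 3, 7, 10, 17, 27, 44, 71, 115, 186, 301, 487, 788, 1275, 2063, 3338, 5401
Adding these values together:

14137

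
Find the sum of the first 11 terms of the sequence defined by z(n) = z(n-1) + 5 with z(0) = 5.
Computing the sequence terms: 5, 10, 15, 20, 25, 30, 35, 40, 45, 50, 55
Adding these values together:

330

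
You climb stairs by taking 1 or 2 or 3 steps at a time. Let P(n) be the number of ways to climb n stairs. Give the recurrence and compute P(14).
Condition on the size of the last step (1 to 3): before it there were n-1, …, n-3 stairs climbed, and these cases are disjoint, so P(n) = P(n-1) + P(n-2) + P(n-3) (order-3 linear recurrence).
Initial conditions by direct count (compositions of i into parts ≤ 3): P(1) = 1; P(2) = 2; P(3) = 4.
Iterating the recurrence: P(4) = 7, P(5) = 13, P(6) = 24, P(7) = 44, P(8) = 81, P(9) = 149, P(10) = 274, P(11) = 504, P(12) = 927, P(13) = 1705, P(14) = 3136.

P(n) = P(n-1) + P(n-2) + P(n-3), P(1) = 1, P(2) = 2, P(3) = 4; P(14) = 3136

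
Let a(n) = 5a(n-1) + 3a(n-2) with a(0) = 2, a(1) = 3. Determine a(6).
Computing the sequence terms:
2, 3, 21, 114, 633, 3507, 19434

19434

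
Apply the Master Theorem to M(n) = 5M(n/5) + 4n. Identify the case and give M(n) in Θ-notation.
Master Theorem template: M(n) = a·M(n/b) + f(n).
Here: a=5, b=5, f(n)=4n
Compute log_b(a) = log_5(5) = 1.
f(n) = 4n = Θ(n). Case 2: M(n) = Θ(n log n).

Case 2: M(n) = Θ(n log n)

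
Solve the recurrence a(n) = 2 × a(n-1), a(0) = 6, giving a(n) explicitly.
Recurrence: a(n) = 2 × a(n-1), initial: a(0) = 6.
Each term is 2 times the previous, so this is geometric with ratio 2. After n steps: a(n) = a(0)·2ⁿ = 6·2ⁿ.

a(n) = 6·2ⁿ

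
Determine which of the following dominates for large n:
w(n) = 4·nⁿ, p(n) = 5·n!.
Comparing growth rates:
Growth-rate hierarchy: log n ≺ any polynomial ≺ any exponential cⁿ (c>1) ≺ n! ≺ nⁿ.
super-exponential nⁿ dominates factorial asymptotically.

w(n) grows faster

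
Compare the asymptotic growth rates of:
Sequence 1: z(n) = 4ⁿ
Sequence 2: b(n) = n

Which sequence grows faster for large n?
Comparing growth rates:
Growth-rate hierarchy: log n ≺ any polynomial ≺ any exponential cⁿ (c>1) ≺ n! ≺ nⁿ.
exponential base 4 dominates polynomial degree 1 asymptotically.

z(n) grows faster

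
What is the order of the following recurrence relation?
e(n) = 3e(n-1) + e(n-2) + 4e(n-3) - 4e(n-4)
The order is the largest lag k for which e(n-k) appears. Here the deepest term is e(n-4), so the order is 4.

Order 4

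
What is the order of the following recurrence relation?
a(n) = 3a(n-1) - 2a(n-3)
The order is the largest lag k for which a(n-k) appears. Here the deepest term is a(n-3), so the order is 3.

Order 3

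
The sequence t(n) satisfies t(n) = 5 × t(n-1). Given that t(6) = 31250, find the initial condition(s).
In general t(n) = 5ⁿ · t(0). At n = 6: t(0) = t(6) / 5^6 = 31250 / 15625 = 2.

t(0) = 2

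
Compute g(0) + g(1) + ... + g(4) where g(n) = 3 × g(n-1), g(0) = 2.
Computing the sequence terms: 2, 6, 18, 54, 162
Adding these values together:

242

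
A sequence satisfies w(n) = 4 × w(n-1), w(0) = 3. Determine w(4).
Computing step by step:
w(0) = 3
w(1) = 4 × 3 = 12
w(2) = 4 × 12 = 48
w(3) = 4 × 48 = 192
w(4) = 4 × 192 = 768

768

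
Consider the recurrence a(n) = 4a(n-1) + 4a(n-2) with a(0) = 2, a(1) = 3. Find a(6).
Computing the sequence terms:
2, 3, 20, 92, 448, 2160, 10432

10432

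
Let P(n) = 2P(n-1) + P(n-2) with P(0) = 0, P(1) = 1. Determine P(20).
Computing the sequence terms:
0, 1, 2, 5, 12, 29, 70, 169, 408, 985, 2378, 5741, 13860, 33461, 80782, 195025, 470832, 1136689, 2744210, 6625109, 15994428

15994428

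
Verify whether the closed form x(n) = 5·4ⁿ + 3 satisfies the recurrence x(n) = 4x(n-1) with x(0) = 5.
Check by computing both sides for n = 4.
From the recurrence with x(0) = 5:
  x(0) = 5, x(1) = 20, x(2) = 80, x(3) = 320, x(4) = 1280
  so the recurrence gives x(4) = 1280.
From the proposed closed form x(n) = 5·4ⁿ + 3:
  x(4) = 1283.
The recurrence gives 1280 but the closed form gives 1283, so the closed form does not satisfy the recurrence.

No, the closed form is incorrect.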